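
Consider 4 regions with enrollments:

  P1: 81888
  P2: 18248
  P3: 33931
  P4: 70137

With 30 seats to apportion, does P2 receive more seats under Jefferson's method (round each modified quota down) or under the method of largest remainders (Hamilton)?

Jefferson: P1 12, P2 2, P3 5, P4 11.
Hamilton: P1 12, P2 3, P3 5, P4 10.
P2 gets 2 under Jefferson and 3 under Hamilton.

Hamilton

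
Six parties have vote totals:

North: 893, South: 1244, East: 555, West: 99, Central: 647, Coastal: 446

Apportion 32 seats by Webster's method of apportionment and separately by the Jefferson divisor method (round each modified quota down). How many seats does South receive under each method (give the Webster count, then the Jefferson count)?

10 and 11

Webster: North 7, South 10, East 5, West 1, Central 5, Coastal 4.
Jefferson: North 8, South 11, East 4, West 0, Central 5, Coastal 4.
South gets 10 under Webster and 11 under Jefferson.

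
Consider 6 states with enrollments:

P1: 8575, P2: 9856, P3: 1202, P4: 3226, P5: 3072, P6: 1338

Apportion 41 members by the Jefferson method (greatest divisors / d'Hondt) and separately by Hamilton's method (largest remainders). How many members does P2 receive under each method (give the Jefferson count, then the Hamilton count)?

16 and 15

Jefferson: P1 13, P2 16, P3 1, P4 5, P5 4, P6 2.
Hamilton: P1 13, P2 15, P3 2, P4 5, P5 4, P6 2.
P2 gets 16 under Jefferson and 15 under Hamilton.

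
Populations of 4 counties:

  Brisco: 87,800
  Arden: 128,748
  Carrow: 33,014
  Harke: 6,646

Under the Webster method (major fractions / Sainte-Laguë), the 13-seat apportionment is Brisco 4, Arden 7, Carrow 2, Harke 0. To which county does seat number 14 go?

Brisco

Priority for the next seat is population ÷ (current seats + 0.5).
Priorities: Brisco 19511.111, Arden 17166.400, Carrow 13205.600, Harke 13292.000.
Highest priority: Brisco.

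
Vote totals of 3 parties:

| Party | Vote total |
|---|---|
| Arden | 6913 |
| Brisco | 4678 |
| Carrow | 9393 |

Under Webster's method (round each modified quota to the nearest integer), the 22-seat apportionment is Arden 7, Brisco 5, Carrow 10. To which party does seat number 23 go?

Arden

Priority for the next seat is population ÷ (current seats + 0.5).
Priorities: Arden 921.733, Brisco 850.545, Carrow 894.571.
Highest priority: Arden.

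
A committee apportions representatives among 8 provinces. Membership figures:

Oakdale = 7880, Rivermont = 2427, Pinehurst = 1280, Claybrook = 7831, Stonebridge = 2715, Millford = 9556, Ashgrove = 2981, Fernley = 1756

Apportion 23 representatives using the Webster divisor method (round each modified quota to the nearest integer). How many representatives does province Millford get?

6

Standard divisor 36426/23 ≈ 1583.739; standard quotas: Oakdale 4.976, Rivermont 1.532, Pinehurst 0.808, Claybrook 4.945, Stonebridge 1.714, Millford 6.034, Ashgrove 1.882, Fernley 1.109.
Rounding to the nearest integer gives 5, 2, 1, 5, 2, 6, 2, 1 = 24 seats, so the divisor must be adjusted.
With modified divisor 1700: modified quotas Oakdale 4.635, Rivermont 1.428, Pinehurst 0.753, Claybrook 4.606, Stonebridge 1.597, Millford 5.621, Ashgrove 1.754, Fernley 1.033.
Rounding to the nearest integer: Oakdale 5, Rivermont 1, Pinehurst 1, Claybrook 5, Stonebridge 2, Millford 6, Ashgrove 2, Fernley 1 (total 23).
Millford receives 6.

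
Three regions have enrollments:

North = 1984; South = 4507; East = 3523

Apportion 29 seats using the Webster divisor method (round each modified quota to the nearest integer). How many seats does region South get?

13

Standard divisor 10014/29 ≈ 345.31; standard quotas: North 5.746, South 13.052, East 10.202.
Rounding to the nearest integer gives North 6, South 13, East 10 — total 29, matching the house size, so no adjustment is needed.
South receives 13.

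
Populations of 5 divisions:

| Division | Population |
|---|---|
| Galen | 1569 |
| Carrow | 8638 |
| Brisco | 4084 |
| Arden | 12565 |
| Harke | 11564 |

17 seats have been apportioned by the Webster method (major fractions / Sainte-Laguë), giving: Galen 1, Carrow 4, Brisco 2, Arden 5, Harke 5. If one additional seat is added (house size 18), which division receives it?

Priority for the next seat is population ÷ (current seats + 0.5).
Priorities: Galen 1046.000, Carrow 1919.556, Brisco 1633.600, Arden 2284.545, Harke 2102.545.
Highest priority: Arden.

Arden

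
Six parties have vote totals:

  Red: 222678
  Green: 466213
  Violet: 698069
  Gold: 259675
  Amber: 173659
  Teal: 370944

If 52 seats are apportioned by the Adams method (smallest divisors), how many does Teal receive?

9

Standard divisor 2191238/52 ≈ 42139.192; standard quotas: Red 5.284, Green 11.064, Violet 16.566, Gold 6.162, Amber 4.121, Teal 8.803.
Rounding up gives 6, 12, 17, 7, 5, 9 = 56 seats, so the divisor must be adjusted.
With modified divisor 44100: modified quotas Red 5.049, Green 10.572, Violet 15.829, Gold 5.888, Amber 3.938, Teal 8.411.
Rounding up: Red 6, Green 11, Violet 16, Gold 6, Amber 4, Teal 9 (total 52).
Teal receives 9.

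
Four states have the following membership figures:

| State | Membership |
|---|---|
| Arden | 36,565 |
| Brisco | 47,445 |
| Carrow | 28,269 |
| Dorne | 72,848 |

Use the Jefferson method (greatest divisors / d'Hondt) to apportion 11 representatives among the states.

Arden 2; Brisco 3; Carrow 1; Dorne 5

Standard divisor 185127/11 ≈ 16829.727; standard quotas: Arden 2.173, Brisco 2.819, Carrow 1.680, Dorne 4.329.
Rounding down gives 2, 2, 1, 4 = 9 seats, so the divisor must be adjusted.
With modified divisor 14400: modified quotas Arden 2.539, Brisco 3.295, Carrow 1.963, Dorne 5.059.
Rounding down: Arden 2, Brisco 3, Carrow 1, Dorne 5 (total 11).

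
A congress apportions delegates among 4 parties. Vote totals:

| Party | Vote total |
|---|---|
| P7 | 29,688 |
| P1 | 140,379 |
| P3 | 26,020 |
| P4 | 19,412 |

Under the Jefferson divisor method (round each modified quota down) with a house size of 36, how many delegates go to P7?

Standard divisor 215499/36 ≈ 5986.083; standard quotas: P7 4.960, P1 23.451, P3 4.347, P4 3.243.
Rounding down gives 4, 23, 4, 3 = 34 seats, so the divisor must be adjusted.
With modified divisor 5700: modified quotas P7 5.208, P1 24.628, P3 4.565, P4 3.406.
Rounding down: P7 5, P1 24, P3 4, P4 3 (total 36).
P7 receives 5.

5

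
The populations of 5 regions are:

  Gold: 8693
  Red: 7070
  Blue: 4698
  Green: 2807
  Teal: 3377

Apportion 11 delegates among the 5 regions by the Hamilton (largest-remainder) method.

Gold: 4, Red: 3, Blue: 2, Green: 1, Teal: 1

The standard divisor is 26645/11 ≈ 2422.273.
Standard quotas: Gold 3.5888, Red 2.9187, Blue 1.9395, Green 1.1588, Teal 1.3941.
Lower quotas: Gold 3, Red 2, Blue 1, Green 1, Teal 1 (sum 8, leaving 3 seats).
Remainders in descending order: Blue 0.9395, Red 0.9187, Gold 0.5888, Teal 0.3941, Green 0.1588.
Largest remainders: Blue, Red, Gold receive the extra seats.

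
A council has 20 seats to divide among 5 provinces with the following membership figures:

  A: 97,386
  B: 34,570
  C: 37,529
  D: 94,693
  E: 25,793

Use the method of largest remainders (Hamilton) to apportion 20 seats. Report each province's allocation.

A 7; B 2; C 3; D 6; E 2

The standard divisor is 289971/20 ≈ 14498.55.
Standard quotas: A 6.7169, B 2.3844, C 2.5885, D 6.5312, E 1.7790.
Lower quotas: A 6, B 2, C 2, D 6, E 1 (sum 17, leaving 3 seats).
Remainders in descending order: E 0.7790, A 0.7169, C 0.5885, D 0.5312, B 0.3844.
The surplus seats go to E, A, C.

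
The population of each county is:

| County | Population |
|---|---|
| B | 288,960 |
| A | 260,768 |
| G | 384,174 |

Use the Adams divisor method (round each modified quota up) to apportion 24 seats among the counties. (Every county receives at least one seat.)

Standard divisor 933902/24 ≈ 38912.583; standard quotas: B 7.426, A 6.701, G 9.873.
Rounding up gives 8, 7, 10 = 25 seats, so the divisor must be adjusted.
With modified divisor 42000: modified quotas B 6.880, A 6.209, G 9.147.
Rounding up: B 7, A 7, G 10 (total 24).

B: 7, A: 7, G: 10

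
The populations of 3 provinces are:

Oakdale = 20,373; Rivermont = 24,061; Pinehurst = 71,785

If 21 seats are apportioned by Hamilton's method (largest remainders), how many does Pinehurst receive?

Total 116219; standard divisor 116219/21 ≈ 5534.238.
Standard quotas: Oakdale 3.6813, Rivermont 4.3477, Pinehurst 12.9711.
Lower quotas: Oakdale 3, Rivermont 4, Pinehurst 12 (sum 19, leaving 2 seats).
Remainders in descending order: Pinehurst 0.9711, Oakdale 0.6813, Rivermont 0.3477.
The surplus seats go to Pinehurst, Oakdale.
Pinehurst receives 13.

13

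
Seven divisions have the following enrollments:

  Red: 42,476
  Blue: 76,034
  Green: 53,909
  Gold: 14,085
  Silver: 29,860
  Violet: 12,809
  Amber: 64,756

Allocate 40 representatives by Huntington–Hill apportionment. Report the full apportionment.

With divisor 7441: modified quotas Red 5.708, Blue 10.218, Green 7.245, Gold 1.893, Silver 4.013, Violet 1.721, Amber 8.703.
Geometric-mean thresholds: Red √(5·6)=5.477, Blue √(10·11)=10.488, Green √(7·8)=7.483, Gold √(1·2)=1.414, Silver √(4·5)=4.472, Violet √(1·2)=1.414, Amber √(8·9)=8.485.
Each quota rounded against its threshold gives Red 6, Blue 10, Green 7, Gold 2, Silver 4, Violet 2, Amber 9 (total 40).

Red 6; Blue 10; Green 7; Gold 2; Silver 4; Violet 2; Amber 9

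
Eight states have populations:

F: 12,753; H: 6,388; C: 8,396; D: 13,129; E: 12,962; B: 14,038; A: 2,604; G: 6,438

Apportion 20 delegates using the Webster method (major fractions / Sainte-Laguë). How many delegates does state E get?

3

Standard divisor 76708/20 ≈ 3835.4; standard quotas: F 3.325, H 1.666, C 2.189, D 3.423, E 3.380, B 3.660, A 0.679, G 1.679.
Rounding to the nearest integer gives F 3, H 2, C 2, D 3, E 3, B 4, A 1, G 2 — total 20, matching the house size, so no adjustment is needed.
E receives 3.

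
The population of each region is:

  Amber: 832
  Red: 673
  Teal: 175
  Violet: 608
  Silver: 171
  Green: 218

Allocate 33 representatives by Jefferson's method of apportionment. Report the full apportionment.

Amber 11, Red 8, Teal 2, Violet 8, Silver 2, Green 2

Standard divisor 2677/33 ≈ 81.121; standard quotas: Amber 10.256, Red 8.296, Teal 2.157, Violet 7.495, Silver 2.108, Green 2.687.
Rounding down gives 10, 8, 2, 7, 2, 2 = 31 seats, so the divisor must be adjusted.
With modified divisor 75: modified quotas Amber 11.093, Red 8.973, Teal 2.333, Violet 8.107, Silver 2.280, Green 2.907.
Rounding down: Amber 11, Red 8, Teal 2, Violet 8, Silver 2, Green 2 (total 33).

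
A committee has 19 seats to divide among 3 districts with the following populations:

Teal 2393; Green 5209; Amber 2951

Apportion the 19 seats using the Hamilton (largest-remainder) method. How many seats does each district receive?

Teal 4, Green 10, Amber 5

Total 10553; standard divisor 10553/19 ≈ 555.421.
Standard quotas: Teal 4.3084, Green 9.3785, Amber 5.3131.
Lower quotas: Teal 4, Green 9, Amber 5 (sum 18, leaving 1 seat).
Remainders in descending order: Green 0.3785, Amber 0.3131, Teal 0.3084.
Largest remainder: Green receives the extra seat.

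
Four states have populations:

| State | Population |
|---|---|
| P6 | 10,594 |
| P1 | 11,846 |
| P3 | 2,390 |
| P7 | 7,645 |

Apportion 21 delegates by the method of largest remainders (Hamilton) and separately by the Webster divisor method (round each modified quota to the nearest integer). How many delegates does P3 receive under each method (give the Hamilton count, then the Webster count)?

Hamilton: P6 7, P1 8, P3 1, P7 5.
Webster: P6 7, P1 7, P3 2, P7 5.
P3 gets 1 under Hamilton and 2 under Webster.

1 and 2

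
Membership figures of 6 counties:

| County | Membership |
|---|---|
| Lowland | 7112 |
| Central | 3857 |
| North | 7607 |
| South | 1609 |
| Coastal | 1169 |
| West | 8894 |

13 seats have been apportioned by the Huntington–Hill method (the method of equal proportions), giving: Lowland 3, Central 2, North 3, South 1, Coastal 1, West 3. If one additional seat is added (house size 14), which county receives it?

West

Priority for the next seat is population ÷ (√(s·(s+1))).
Priorities: Lowland 2053.058, Central 1574.614, North 2195.952, South 1137.735, Coastal 826.608, West 2567.477.
Highest priority: West.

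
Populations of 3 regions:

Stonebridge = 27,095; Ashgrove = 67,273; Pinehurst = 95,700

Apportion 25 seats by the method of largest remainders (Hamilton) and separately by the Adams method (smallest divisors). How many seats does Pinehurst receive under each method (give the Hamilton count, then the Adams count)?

13 and 12

Hamilton: Stonebridge 3, Ashgrove 9, Pinehurst 13.
Adams: Stonebridge 4, Ashgrove 9, Pinehurst 12.
Pinehurst gets 13 under Hamilton and 12 under Adams.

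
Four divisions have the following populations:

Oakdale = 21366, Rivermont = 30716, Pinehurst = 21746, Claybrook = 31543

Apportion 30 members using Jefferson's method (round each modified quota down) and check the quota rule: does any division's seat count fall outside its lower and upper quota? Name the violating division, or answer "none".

none

Standard quotas: Oakdale 6.083, Rivermont 8.745, Pinehurst 6.191, Claybrook 8.981.
Jefferson allocation: Oakdale 6, Rivermont 9, Pinehurst 6, Claybrook 9.
Every allocation lies between the lower and upper quota.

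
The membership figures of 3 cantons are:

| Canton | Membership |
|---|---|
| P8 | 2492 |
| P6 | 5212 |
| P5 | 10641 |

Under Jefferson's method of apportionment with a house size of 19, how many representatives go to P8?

Standard divisor 18345/19 ≈ 965.526; standard quotas: P8 2.581, P6 5.398, P5 11.021.
Rounding down gives 2, 5, 11 = 18 seats, so the divisor must be adjusted.
With modified divisor 880: modified quotas P8 2.832, P6 5.923, P5 12.092.
Rounding down: P8 2, P6 5, P5 12 (total 19).
P8 receives 2.

2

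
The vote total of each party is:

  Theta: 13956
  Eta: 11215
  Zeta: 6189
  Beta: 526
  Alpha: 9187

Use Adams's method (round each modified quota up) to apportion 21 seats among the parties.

Theta 7, Eta 5, Zeta 3, Beta 1, Alpha 5

Standard divisor 41073/21 ≈ 1955.857; standard quotas: Theta 7.135, Eta 5.734, Zeta 3.164, Beta 0.269, Alpha 4.697.
Rounding up gives 8, 6, 4, 1, 5 = 24 seats, so the divisor must be adjusted.
With modified divisor 2270: modified quotas Theta 6.148, Eta 4.941, Zeta 2.726, Beta 0.232, Alpha 4.047.
Rounding up: Theta 7, Eta 5, Zeta 3, Beta 1, Alpha 5 (total 21).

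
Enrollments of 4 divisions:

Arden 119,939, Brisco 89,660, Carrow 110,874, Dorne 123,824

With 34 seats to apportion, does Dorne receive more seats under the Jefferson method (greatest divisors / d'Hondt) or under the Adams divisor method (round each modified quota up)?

Jefferson

Jefferson: Arden 9, Brisco 7, Carrow 8, Dorne 10.
Adams: Arden 9, Brisco 7, Carrow 9, Dorne 9.
Dorne gets 10 under Jefferson and 9 under Adams.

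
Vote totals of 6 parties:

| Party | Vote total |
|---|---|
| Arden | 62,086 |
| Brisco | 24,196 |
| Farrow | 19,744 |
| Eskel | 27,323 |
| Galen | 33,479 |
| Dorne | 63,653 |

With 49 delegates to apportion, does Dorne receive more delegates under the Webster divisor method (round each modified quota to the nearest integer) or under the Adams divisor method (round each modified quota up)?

Webster: Arden 13, Brisco 5, Farrow 4, Eskel 6, Galen 7, Dorne 14.
Adams: Arden 13, Brisco 5, Farrow 5, Eskel 6, Galen 7, Dorne 13.
Dorne gets 14 under Webster and 13 under Adams.

Webster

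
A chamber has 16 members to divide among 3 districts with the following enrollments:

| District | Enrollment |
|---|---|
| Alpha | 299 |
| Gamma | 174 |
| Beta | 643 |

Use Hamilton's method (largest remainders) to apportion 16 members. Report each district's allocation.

Alpha 4, Gamma 3, Beta 9

Total 1116; standard divisor 1116/16 ≈ 69.75.
Standard quotas: Alpha 4.287, Gamma 2.495, Beta 9.219.
Lower quotas: Alpha 4, Gamma 2, Beta 9 (sum 15, leaving 1 seat).
Remainders in descending order: Gamma 0.495, Alpha 0.287, Beta 0.219.
The surplus seat goes to Gamma.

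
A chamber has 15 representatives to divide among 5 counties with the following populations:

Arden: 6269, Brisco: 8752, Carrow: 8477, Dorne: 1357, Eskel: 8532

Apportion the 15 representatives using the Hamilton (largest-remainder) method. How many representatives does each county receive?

Arden: 3; Brisco: 4; Carrow: 4; Dorne: 0; Eskel: 4

Total 33387; standard divisor 33387/15 ≈ 2225.8.
Standard quotas: Arden 2.8165, Brisco 3.9321, Carrow 3.8085, Dorne 0.6097, Eskel 3.8332.
Lower quotas: Arden 2, Brisco 3, Carrow 3, Dorne 0, Eskel 3 (sum 11, leaving 4 seats).
Remainders in descending order: Brisco 0.9321, Eskel 0.8332, Arden 0.8165, Carrow 0.8085, Dorne 0.6097.
Largest remainders: Brisco, Eskel, Arden, Carrow receive the extra seats.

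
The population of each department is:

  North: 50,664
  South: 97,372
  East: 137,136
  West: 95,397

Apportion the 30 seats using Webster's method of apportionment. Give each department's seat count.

North=4, South=8, East=11, West=7

Standard divisor 380569/30 ≈ 12685.633; standard quotas: North 3.994, South 7.676, East 10.810, West 7.520.
Rounding to the nearest integer gives 4, 8, 11, 8 = 31 seats, so the divisor must be adjusted.
With modified divisor 12900: modified quotas North 3.927, South 7.548, East 10.631, West 7.395.
Rounding to the nearest integer: North 4, South 8, East 11, West 7 (total 30).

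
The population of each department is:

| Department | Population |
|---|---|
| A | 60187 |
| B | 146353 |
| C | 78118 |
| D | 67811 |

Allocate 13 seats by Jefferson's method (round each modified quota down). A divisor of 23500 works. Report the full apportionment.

A: 2, B: 6, C: 3, D: 2

With modified divisor 23500: modified quotas A 2.561, B 6.228, C 3.324, D 2.886.
Rounding down: A 2, B 6, C 3, D 2 (total 13).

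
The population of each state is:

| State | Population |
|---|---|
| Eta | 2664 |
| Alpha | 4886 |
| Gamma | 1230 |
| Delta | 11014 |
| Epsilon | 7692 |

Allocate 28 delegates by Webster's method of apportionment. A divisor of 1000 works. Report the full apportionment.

With modified divisor 1000: modified quotas Eta 2.664, Alpha 4.886, Gamma 1.230, Delta 11.014, Epsilon 7.692.
Rounding to the nearest integer: Eta 3, Alpha 5, Gamma 1, Delta 11, Epsilon 8 (total 28).

Eta 3, Alpha 5, Gamma 1, Delta 11, Epsilon 8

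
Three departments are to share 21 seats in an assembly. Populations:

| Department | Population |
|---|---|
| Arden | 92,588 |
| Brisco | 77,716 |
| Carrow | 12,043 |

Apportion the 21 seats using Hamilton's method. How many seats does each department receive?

Arden: 11, Brisco: 9, Carrow: 1

The standard divisor is 182347/21 ≈ 8683.19.
Standard quotas: Arden 10.6629, Brisco 8.9502, Carrow 1.3869.
Lower quotas: Arden 10, Brisco 8, Carrow 1 (sum 19, leaving 2 seats).
Remainders in descending order: Brisco 0.9502, Arden 0.6629, Carrow 0.3869.
The surplus seats go to Brisco, Arden.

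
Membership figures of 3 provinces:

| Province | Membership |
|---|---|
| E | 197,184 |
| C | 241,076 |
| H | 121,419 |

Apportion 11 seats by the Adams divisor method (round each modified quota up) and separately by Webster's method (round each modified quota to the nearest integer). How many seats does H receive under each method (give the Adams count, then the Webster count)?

Adams: E 4, C 4, H 3.
Webster: E 4, C 5, H 2.
H gets 3 under Adams and 2 under Webster.

3 and 2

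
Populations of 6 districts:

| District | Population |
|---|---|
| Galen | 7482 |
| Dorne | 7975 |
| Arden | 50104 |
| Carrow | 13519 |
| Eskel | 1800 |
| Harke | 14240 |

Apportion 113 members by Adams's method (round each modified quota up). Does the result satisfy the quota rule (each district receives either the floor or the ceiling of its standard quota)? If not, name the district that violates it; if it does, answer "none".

Standard quotas: Galen 8.888, Dorne 9.474, Arden 59.522, Carrow 16.060, Eskel 2.138, Harke 16.917.
Adams allocation: Galen 9, Dorne 10, Arden 58, Carrow 16, Eskel 3, Harke 17.
Arden has quota 59.522 (lower 59, upper 60) but receives 58 — outside the quota interval.

Arden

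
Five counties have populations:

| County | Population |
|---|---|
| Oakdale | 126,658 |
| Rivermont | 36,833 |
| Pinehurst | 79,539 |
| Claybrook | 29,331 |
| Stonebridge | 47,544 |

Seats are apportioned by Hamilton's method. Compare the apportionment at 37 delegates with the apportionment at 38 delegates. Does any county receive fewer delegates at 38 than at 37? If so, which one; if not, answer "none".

At 37 seats: Oakdale 15, Rivermont 4, Pinehurst 9, Claybrook 3, Stonebridge 6.
At 38 seats: Oakdale 15, Rivermont 4, Pinehurst 9, Claybrook 4, Stonebridge 6.
No county's allocation decreased.

none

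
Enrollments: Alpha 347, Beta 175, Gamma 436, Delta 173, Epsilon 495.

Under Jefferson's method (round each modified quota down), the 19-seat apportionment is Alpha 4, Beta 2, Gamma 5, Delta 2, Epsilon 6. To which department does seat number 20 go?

Priority for the next seat is population ÷ (current seats + 1).
Priorities: Alpha 69.400, Beta 58.333, Gamma 72.667, Delta 57.667, Epsilon 70.714.
Highest priority: Gamma.

Gamma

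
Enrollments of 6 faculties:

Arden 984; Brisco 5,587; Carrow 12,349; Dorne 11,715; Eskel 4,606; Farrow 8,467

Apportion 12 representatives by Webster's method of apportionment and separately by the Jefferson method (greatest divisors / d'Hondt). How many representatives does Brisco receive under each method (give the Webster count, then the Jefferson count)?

2 and 1

Webster: Arden 0, Brisco 2, Carrow 4, Dorne 3, Eskel 1, Farrow 2.
Jefferson: Arden 0, Brisco 1, Carrow 4, Dorne 4, Eskel 1, Farrow 2.
Brisco gets 2 under Webster and 1 under Jefferson.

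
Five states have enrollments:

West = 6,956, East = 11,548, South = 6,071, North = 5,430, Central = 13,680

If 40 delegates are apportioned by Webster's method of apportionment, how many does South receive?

6

Standard divisor 43685/40 ≈ 1092.125; standard quotas: West 6.369, East 10.574, South 5.559, North 4.972, Central 12.526.
Rounding to the nearest integer gives 6, 11, 6, 5, 13 = 41 seats, so the divisor must be adjusted.
With modified divisor 1097: modified quotas West 6.341, East 10.527, South 5.534, North 4.950, Central 12.470.
Rounding to the nearest integer: West 6, East 11, South 6, North 5, Central 12 (total 40).
South receives 6.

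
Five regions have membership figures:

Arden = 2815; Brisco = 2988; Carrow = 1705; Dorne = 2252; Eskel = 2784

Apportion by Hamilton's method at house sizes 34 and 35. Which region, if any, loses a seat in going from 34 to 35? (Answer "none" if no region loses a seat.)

none

At 34 seats: Arden 8, Brisco 8, Carrow 5, Dorne 6, Eskel 7.
At 35 seats: Arden 8, Brisco 8, Carrow 5, Dorne 6, Eskel 8.
No region's allocation decreased.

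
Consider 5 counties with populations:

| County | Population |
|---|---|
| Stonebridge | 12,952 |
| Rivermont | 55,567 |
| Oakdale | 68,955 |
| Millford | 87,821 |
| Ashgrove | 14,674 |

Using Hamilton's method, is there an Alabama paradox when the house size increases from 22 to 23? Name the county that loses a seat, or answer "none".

Ashgrove

At 22 seats: Stonebridge 1, Rivermont 5, Oakdale 6, Millford 8, Ashgrove 2.
At 23 seats: Stonebridge 1, Rivermont 5, Oakdale 7, Millford 9, Ashgrove 1.
Ashgrove drops from 2 to 1.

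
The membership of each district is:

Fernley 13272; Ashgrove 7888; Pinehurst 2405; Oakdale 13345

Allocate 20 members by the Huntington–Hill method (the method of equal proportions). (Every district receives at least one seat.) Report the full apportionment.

Fernley 7; Ashgrove 4; Pinehurst 1; Oakdale 8

With divisor 1778: modified quotas Fernley 7.465, Ashgrove 4.436, Pinehurst 1.353, Oakdale 7.506.
Geometric-mean thresholds: Fernley √(7·8)=7.483, Ashgrove √(4·5)=4.472, Pinehurst √(1·2)=1.414, Oakdale √(7·8)=7.483.
Each quota rounded against its threshold gives Fernley 7, Ashgrove 4, Pinehurst 1, Oakdale 8 (total 20).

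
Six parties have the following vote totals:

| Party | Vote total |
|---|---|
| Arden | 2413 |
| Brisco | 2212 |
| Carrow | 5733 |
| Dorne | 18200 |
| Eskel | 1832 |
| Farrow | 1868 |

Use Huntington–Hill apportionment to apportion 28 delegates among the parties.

With divisor 1215: modified quotas Arden 1.986, Brisco 1.821, Carrow 4.719, Dorne 14.979, Eskel 1.508, Farrow 1.537.
Geometric-mean thresholds: Arden √(1·2)=1.414, Brisco √(1·2)=1.414, Carrow √(4·5)=4.472, Dorne √(14·15)=14.491, Eskel √(1·2)=1.414, Farrow √(1·2)=1.414.
Each quota rounded against its threshold gives Arden 2, Brisco 2, Carrow 5, Dorne 15, Eskel 2, Farrow 2 (total 28).

Arden=2, Brisco=2, Carrow=5, Dorne=15, Eskel=2, Farrow=2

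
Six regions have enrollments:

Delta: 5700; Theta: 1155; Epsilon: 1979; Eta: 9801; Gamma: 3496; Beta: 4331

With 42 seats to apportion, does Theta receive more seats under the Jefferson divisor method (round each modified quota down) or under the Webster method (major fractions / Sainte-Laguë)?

Webster

Jefferson: Delta 9, Theta 1, Epsilon 3, Eta 16, Gamma 6, Beta 7.
Webster: Delta 9, Theta 2, Epsilon 3, Eta 15, Gamma 6, Beta 7.
Theta gets 1 under Jefferson and 2 under Webster.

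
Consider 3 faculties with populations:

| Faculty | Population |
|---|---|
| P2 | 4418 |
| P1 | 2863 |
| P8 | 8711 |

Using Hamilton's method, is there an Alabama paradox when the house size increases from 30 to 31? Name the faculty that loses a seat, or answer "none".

At 30 seats: P2 8, P1 6, P8 16.
At 31 seats: P2 9, P1 5, P8 17.
P1 drops from 6 to 5.

P1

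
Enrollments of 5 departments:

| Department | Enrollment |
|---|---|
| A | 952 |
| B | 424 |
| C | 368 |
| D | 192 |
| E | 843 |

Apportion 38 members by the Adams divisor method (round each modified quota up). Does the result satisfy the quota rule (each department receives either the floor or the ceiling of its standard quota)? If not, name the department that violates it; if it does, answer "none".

Standard quotas: A 13.018, B 5.798, C 5.032, D 2.625, E 11.527.
Adams allocation: A 13, B 6, C 5, D 3, E 11.
Every allocation lies between the lower and upper quota.

none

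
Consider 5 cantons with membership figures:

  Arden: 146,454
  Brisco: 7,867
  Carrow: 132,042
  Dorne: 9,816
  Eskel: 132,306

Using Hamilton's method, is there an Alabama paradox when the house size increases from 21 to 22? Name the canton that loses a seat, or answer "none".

At 21 seats: Arden 7, Brisco 0, Carrow 6, Dorne 1, Eskel 7.
At 22 seats: Arden 8, Brisco 0, Carrow 7, Dorne 0, Eskel 7.
Dorne drops from 1 to 0.

Dorne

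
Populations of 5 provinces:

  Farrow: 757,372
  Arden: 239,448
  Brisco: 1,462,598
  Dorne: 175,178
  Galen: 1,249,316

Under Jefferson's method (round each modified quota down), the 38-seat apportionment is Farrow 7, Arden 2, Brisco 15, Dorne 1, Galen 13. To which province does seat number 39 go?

Farrow

Priority for the next seat is population ÷ (current seats + 1).
Priorities: Farrow 94671.500, Arden 79816.000, Brisco 91412.375, Dorne 87589.000, Galen 89236.857.
Highest priority: Farrow.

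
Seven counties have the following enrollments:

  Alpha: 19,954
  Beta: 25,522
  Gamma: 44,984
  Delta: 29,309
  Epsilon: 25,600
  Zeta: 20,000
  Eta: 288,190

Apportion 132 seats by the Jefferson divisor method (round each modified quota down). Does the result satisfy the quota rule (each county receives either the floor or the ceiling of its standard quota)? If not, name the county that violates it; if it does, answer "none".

Standard quotas: Alpha 5.807, Beta 7.428, Gamma 13.092, Delta 8.530, Epsilon 7.450, Zeta 5.821, Eta 83.872.
Jefferson allocation: Alpha 5, Beta 7, Gamma 13, Delta 8, Epsilon 7, Zeta 6, Eta 86.
Eta has quota 83.872 (lower 83, upper 84) but receives 86 — outside the quota interval.

Eta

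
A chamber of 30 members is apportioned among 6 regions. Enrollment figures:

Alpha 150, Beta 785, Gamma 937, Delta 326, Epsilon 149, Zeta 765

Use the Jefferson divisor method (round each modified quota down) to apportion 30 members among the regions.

Alpha: 1, Beta: 8, Gamma: 9, Delta: 3, Epsilon: 1, Zeta: 8

Standard divisor 3112/30 ≈ 103.733; standard quotas: Alpha 1.446, Beta 7.567, Gamma 9.033, Delta 3.143, Epsilon 1.436, Zeta 7.375.
Rounding down gives 1, 7, 9, 3, 1, 7 = 28 seats, so the divisor must be adjusted.
With modified divisor 95: modified quotas Alpha 1.579, Beta 8.263, Gamma 9.863, Delta 3.432, Epsilon 1.568, Zeta 8.053.
Rounding down: Alpha 1, Beta 8, Gamma 9, Delta 3, Epsilon 1, Zeta 8 (total 30).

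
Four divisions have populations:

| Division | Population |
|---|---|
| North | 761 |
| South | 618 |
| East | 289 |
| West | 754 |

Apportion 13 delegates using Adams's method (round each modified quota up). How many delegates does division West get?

Standard divisor 2422/13 ≈ 186.308; standard quotas: North 4.085, South 3.317, East 1.551, West 4.047.
Rounding up gives 5, 4, 2, 5 = 16 seats, so the divisor must be adjusted.
With modified divisor 230: modified quotas North 3.309, South 2.687, East 1.257, West 3.278.
Rounding up: North 4, South 3, East 2, West 4 (total 13).
West receives 4.

4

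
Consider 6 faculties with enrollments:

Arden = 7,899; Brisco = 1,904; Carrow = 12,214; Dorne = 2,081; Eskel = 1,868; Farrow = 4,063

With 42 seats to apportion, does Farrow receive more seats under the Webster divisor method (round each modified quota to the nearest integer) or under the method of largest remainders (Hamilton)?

Hamilton

Webster: Arden 11, Brisco 3, Carrow 17, Dorne 3, Eskel 3, Farrow 5.
Hamilton: Arden 11, Brisco 3, Carrow 17, Dorne 3, Eskel 2, Farrow 6.
Farrow gets 5 under Webster and 6 under Hamilton.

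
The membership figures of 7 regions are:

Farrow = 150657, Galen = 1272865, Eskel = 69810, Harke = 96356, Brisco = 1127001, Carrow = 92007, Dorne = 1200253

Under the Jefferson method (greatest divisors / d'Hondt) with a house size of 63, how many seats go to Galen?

Standard divisor 4008949/63 ≈ 63634.111; standard quotas: Farrow 2.368, Galen 20.003, Eskel 1.097, Harke 1.514, Brisco 17.711, Carrow 1.446, Dorne 18.862.
Rounding down gives 2, 20, 1, 1, 17, 1, 18 = 60 seats, so the divisor must be adjusted.
With modified divisor 60300: modified quotas Farrow 2.498, Galen 21.109, Eskel 1.158, Harke 1.598, Brisco 18.690, Carrow 1.526, Dorne 19.905.
Rounding down: Farrow 2, Galen 21, Eskel 1, Harke 1, Brisco 18, Carrow 1, Dorne 19 (total 63).
Galen receives 21.

21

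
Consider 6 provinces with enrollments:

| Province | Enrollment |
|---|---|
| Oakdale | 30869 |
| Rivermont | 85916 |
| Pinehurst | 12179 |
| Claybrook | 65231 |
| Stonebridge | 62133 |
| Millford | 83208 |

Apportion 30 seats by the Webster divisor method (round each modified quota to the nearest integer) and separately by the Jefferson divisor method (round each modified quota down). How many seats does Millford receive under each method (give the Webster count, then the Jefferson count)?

7 and 8

Webster: Oakdale 3, Rivermont 8, Pinehurst 1, Claybrook 6, Stonebridge 5, Millford 7.
Jefferson: Oakdale 2, Rivermont 8, Pinehurst 1, Claybrook 6, Stonebridge 5, Millford 8.
Millford gets 7 under Webster and 8 under Jefferson.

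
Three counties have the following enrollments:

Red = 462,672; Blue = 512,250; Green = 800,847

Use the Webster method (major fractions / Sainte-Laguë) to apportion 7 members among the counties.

Standard divisor 1775769/7 ≈ 253681.286; standard quotas: Red 1.824, Blue 2.019, Green 3.157.
Rounding to the nearest integer gives Red 2, Blue 2, Green 3 — total 7, matching the house size, so no adjustment is needed.

Red 2; Blue 2; Green 3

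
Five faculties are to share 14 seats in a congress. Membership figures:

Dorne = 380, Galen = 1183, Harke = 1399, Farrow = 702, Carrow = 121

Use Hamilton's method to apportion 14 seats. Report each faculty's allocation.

Standard divisor: 3785 ÷ 14 ≈ 270.357.
Standard quotas: Dorne 1.406, Galen 4.376, Harke 5.175, Farrow 2.597, Carrow 0.448.
Lower quotas: Dorne 1, Galen 4, Harke 5, Farrow 2, Carrow 0 (sum 12, leaving 2 seats).
Remainders in descending order: Farrow 0.597, Carrow 0.448, Dorne 0.406, Galen 0.376, Harke 0.175.
The surplus seats go to Farrow, Carrow.

Dorne: 1, Galen: 4, Harke: 5, Farrow: 3, Carrow: 1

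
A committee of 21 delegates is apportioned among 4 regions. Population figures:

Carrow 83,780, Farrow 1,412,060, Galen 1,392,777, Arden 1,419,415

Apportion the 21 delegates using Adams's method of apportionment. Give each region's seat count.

Carrow 1; Farrow 7; Galen 6; Arden 7

Standard divisor 4308032/21 ≈ 205144.381; standard quotas: Carrow 0.408, Farrow 6.883, Galen 6.789, Arden 6.919.
Rounding up gives 1, 7, 7, 7 = 22 seats, so the divisor must be adjusted.
With modified divisor 233700: modified quotas Carrow 0.358, Farrow 6.042, Galen 5.960, Arden 6.074.
Rounding up: Carrow 1, Farrow 7, Galen 6, Arden 7 (total 21).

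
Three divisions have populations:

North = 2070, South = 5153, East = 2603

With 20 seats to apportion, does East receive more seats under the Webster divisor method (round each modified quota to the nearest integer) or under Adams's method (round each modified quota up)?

Webster: North 4, South 11, East 5.
Adams: North 4, South 10, East 6.
East gets 5 under Webster and 6 under Adams.

Adams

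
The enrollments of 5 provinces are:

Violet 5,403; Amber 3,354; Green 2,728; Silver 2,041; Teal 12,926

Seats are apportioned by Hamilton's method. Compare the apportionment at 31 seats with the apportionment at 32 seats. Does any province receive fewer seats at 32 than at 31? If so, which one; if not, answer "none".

At 31 seats: Violet 6, Amber 4, Green 3, Silver 3, Teal 15.
At 32 seats: Violet 7, Amber 4, Green 3, Silver 2, Teal 16.
Silver drops from 3 to 2.

Silver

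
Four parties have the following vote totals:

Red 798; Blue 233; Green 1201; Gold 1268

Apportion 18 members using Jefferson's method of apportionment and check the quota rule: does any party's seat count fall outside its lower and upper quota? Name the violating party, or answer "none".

Standard quotas: Red 4.104, Blue 1.198, Green 6.177, Gold 6.521.
Jefferson allocation: Red 4, Blue 1, Green 6, Gold 7.
Every allocation lies between the lower and upper quota.

none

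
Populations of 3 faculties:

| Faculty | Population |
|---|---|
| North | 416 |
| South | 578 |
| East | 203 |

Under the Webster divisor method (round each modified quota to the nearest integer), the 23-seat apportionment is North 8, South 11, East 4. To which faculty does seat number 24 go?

Priority for the next seat is population ÷ (current seats + 0.5).
Priorities: North 48.941, South 50.261, East 45.111.
Highest priority: South.

South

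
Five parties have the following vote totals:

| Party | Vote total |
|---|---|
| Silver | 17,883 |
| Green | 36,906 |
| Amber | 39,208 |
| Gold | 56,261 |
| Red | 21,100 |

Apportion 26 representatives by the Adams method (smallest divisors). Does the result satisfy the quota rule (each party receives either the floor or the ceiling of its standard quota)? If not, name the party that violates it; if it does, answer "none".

Standard quotas: Silver 2.713, Green 5.600, Amber 5.949, Gold 8.536, Red 3.201.
Adams allocation: Silver 3, Green 6, Amber 6, Gold 8, Red 3.
Every allocation lies between the lower and upper quota.

none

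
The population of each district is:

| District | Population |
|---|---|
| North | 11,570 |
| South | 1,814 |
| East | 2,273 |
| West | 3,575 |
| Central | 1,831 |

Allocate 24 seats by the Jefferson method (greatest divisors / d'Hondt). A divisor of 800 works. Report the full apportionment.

With modified divisor 800: modified quotas North 14.463, South 2.268, East 2.841, West 4.469, Central 2.289.
Rounding down: North 14, South 2, East 2, West 4, Central 2 (total 24).

North=14, South=2, East=2, West=4, Central=2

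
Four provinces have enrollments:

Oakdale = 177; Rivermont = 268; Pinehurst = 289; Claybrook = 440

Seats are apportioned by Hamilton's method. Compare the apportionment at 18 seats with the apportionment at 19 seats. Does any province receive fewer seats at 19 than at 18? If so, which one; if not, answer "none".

At 18 seats: Oakdale 3, Rivermont 4, Pinehurst 4, Claybrook 7.
At 19 seats: Oakdale 3, Rivermont 4, Pinehurst 5, Claybrook 7.
No province's allocation decreased.

none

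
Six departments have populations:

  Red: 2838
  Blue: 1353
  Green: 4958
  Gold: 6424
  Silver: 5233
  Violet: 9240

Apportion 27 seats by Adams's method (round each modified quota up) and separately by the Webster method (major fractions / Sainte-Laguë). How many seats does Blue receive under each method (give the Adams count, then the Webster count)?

Adams: Red 3, Blue 2, Green 4, Gold 5, Silver 5, Violet 8.
Webster: Red 3, Blue 1, Green 4, Gold 6, Silver 5, Violet 8.
Blue gets 2 under Adams and 1 under Webster.

2 and 1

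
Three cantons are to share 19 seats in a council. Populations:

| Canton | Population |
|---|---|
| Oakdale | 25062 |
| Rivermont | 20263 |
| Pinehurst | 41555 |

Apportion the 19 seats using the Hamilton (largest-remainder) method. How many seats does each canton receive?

Standard divisor: 86880 ÷ 19 ≈ 4572.632.
Standard quotas: Oakdale 5.4809, Rivermont 4.4314, Pinehurst 9.0878.
Lower quotas: Oakdale 5, Rivermont 4, Pinehurst 9 (sum 18, leaving 1 seat).
Remainders in descending order: Oakdale 0.4809, Rivermont 0.4314, Pinehurst 0.0878.
Largest remainder: Oakdale receives the extra seat.

Oakdale=6, Rivermont=4, Pinehurst=9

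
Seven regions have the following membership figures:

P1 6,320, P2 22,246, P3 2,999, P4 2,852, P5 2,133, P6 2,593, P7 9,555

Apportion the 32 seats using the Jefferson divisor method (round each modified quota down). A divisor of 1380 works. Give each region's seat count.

With modified divisor 1380: modified quotas P1 4.580, P2 16.120, P3 2.173, P4 2.067, P5 1.546, P6 1.879, P7 6.924.
Rounding down: P1 4, P2 16, P3 2, P4 2, P5 1, P6 1, P7 6 (total 32).

P1 4, P2 16, P3 2, P4 2, P5 1, P6 1, P7 6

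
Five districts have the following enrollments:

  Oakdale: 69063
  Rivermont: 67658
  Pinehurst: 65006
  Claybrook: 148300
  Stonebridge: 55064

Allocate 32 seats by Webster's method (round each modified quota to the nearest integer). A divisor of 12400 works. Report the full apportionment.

Oakdale 6, Rivermont 5, Pinehurst 5, Claybrook 12, Stonebridge 4

With modified divisor 12400: modified quotas Oakdale 5.570, Rivermont 5.456, Pinehurst 5.242, Claybrook 11.960, Stonebridge 4.441.
Rounding to the nearest integer: Oakdale 6, Rivermont 5, Pinehurst 5, Claybrook 12, Stonebridge 4 (total 32).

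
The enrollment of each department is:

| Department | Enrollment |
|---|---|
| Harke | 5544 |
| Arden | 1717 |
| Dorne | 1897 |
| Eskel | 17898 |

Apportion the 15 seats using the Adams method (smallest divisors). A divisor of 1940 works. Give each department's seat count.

Harke 3; Arden 1; Dorne 1; Eskel 10

With modified divisor 1940: modified quotas Harke 2.858, Arden 0.885, Dorne 0.978, Eskel 9.226.
Rounding up: Harke 3, Arden 1, Dorne 1, Eskel 10 (total 15).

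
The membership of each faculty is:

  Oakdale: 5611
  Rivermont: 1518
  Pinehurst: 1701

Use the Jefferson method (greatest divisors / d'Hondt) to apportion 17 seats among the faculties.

Standard divisor 8830/17 ≈ 519.412; standard quotas: Oakdale 10.803, Rivermont 2.923, Pinehurst 3.275.
Rounding down gives 10, 2, 3 = 15 seats, so the divisor must be adjusted.
With modified divisor 500: modified quotas Oakdale 11.222, Rivermont 3.036, Pinehurst 3.402.
Rounding down: Oakdale 11, Rivermont 3, Pinehurst 3 (total 17).

Oakdale 11; Rivermont 3; Pinehurst 3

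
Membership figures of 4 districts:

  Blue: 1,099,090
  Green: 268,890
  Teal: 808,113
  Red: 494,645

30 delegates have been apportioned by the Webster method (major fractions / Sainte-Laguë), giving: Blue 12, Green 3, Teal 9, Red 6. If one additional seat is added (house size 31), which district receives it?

Priority for the next seat is population ÷ (current seats + 0.5).
Priorities: Blue 87927.200, Green 76825.714, Teal 85064.526, Red 76099.231.
Highest priority: Blue.

Blue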